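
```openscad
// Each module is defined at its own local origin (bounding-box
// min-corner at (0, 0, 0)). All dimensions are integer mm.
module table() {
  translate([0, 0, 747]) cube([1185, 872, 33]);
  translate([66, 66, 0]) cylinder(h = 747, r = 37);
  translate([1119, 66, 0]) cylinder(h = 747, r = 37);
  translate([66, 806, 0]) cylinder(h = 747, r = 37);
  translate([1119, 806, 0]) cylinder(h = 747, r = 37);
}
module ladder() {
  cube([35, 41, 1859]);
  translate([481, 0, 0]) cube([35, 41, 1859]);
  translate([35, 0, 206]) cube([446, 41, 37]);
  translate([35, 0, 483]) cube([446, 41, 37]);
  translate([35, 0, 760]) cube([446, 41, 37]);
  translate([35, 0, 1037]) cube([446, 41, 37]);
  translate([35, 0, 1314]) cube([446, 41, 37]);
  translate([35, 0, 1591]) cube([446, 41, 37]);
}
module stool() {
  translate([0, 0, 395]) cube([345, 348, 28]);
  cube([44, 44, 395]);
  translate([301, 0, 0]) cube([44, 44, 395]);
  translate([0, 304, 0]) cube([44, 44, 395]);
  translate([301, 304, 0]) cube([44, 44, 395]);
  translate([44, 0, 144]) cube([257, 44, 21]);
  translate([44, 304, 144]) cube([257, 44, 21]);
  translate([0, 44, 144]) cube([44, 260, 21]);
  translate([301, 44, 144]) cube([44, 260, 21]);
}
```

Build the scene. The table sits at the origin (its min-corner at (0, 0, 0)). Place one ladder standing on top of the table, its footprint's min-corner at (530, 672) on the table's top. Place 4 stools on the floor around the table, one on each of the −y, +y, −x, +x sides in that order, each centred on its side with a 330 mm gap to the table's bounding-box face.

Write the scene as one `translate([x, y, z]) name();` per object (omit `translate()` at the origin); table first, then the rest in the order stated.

table();
translate([530, 672, 780]) ladder();
translate([420, -678, 0]) stool();
translate([420, 1202, 0]) stool();
translate([-675, 262, 0]) stool();
translate([1515, 262, 0]) stool();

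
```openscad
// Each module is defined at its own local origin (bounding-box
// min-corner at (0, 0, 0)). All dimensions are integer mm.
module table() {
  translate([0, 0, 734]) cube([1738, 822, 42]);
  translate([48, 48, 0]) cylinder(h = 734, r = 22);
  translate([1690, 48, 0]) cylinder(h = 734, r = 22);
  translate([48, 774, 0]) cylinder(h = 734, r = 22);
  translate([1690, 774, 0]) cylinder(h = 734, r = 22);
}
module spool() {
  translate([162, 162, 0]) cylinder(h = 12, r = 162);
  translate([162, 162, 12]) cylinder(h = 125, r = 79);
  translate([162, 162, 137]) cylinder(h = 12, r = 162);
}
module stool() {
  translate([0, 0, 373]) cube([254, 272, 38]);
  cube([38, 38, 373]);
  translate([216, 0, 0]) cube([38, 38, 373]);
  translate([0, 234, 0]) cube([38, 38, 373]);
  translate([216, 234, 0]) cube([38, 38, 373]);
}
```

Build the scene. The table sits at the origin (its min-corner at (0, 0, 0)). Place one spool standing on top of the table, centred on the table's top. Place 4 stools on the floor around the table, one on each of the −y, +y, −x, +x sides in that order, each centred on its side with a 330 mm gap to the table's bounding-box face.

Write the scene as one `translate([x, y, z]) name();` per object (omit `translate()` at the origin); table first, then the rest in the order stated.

table();
translate([707, 249, 776]) spool();
translate([742, -602, 0]) stool();
translate([742, 1152, 0]) stool();
translate([-584, 275, 0]) stool();
translate([2068, 275, 0]) stool();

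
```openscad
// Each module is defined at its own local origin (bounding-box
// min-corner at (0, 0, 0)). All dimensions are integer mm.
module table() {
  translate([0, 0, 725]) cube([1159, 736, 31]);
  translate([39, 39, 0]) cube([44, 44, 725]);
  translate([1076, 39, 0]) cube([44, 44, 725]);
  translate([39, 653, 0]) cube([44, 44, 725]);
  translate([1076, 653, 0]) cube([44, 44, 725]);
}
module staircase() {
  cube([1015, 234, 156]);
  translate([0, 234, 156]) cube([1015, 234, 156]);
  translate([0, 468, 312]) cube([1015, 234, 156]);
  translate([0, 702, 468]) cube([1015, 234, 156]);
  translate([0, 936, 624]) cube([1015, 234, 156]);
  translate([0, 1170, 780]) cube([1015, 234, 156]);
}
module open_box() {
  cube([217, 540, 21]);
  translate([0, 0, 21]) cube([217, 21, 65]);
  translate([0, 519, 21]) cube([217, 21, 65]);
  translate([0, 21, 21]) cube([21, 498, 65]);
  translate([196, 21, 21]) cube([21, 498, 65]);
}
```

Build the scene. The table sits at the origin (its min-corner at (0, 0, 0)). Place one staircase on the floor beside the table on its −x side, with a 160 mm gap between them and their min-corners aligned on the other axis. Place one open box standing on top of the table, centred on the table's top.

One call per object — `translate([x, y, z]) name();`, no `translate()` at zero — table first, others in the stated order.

table();
translate([-1175, 0, 0]) staircase();
translate([471, 98, 756]) open_box();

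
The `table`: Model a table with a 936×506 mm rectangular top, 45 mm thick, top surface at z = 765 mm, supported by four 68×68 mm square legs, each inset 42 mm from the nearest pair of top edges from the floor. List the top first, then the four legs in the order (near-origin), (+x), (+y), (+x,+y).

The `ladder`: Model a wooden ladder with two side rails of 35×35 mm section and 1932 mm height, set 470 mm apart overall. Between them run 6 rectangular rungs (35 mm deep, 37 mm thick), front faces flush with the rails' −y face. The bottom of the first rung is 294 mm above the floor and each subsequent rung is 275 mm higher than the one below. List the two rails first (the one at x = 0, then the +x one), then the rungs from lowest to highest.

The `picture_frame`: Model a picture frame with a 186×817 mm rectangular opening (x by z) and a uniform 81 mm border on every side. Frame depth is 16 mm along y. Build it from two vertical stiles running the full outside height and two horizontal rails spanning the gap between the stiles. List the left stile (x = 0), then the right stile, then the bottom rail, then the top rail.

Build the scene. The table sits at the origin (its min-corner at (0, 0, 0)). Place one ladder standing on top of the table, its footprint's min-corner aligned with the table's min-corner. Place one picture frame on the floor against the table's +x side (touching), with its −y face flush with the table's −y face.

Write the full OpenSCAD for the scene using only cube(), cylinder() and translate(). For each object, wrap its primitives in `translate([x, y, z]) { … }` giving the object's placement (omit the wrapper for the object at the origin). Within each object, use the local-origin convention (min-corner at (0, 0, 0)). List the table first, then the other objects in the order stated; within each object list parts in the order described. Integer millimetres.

translate([0, 0, 720]) cube([936, 506, 45]);
translate([42, 42, 0]) cube([68, 68, 720]);
translate([826, 42, 0]) cube([68, 68, 720]);
translate([42, 396, 0]) cube([68, 68, 720]);
translate([826, 396, 0]) cube([68, 68, 720]);
translate([0, 0, 765]) {
  cube([35, 35, 1932]);
  translate([435, 0, 0]) cube([35, 35, 1932]);
  translate([35, 0, 294]) cube([400, 35, 37]);
  translate([35, 0, 569]) cube([400, 35, 37]);
  translate([35, 0, 844]) cube([400, 35, 37]);
  translate([35, 0, 1119]) cube([400, 35, 37]);
  translate([35, 0, 1394]) cube([400, 35, 37]);
  translate([35, 0, 1669]) cube([400, 35, 37]);
}
translate([936, 0, 0]) {
  cube([81, 16, 979]);
  translate([267, 0, 0]) cube([81, 16, 979]);
  translate([81, 0, 0]) cube([186, 16, 81]);
  translate([81, 0, 898]) cube([186, 16, 81]);
}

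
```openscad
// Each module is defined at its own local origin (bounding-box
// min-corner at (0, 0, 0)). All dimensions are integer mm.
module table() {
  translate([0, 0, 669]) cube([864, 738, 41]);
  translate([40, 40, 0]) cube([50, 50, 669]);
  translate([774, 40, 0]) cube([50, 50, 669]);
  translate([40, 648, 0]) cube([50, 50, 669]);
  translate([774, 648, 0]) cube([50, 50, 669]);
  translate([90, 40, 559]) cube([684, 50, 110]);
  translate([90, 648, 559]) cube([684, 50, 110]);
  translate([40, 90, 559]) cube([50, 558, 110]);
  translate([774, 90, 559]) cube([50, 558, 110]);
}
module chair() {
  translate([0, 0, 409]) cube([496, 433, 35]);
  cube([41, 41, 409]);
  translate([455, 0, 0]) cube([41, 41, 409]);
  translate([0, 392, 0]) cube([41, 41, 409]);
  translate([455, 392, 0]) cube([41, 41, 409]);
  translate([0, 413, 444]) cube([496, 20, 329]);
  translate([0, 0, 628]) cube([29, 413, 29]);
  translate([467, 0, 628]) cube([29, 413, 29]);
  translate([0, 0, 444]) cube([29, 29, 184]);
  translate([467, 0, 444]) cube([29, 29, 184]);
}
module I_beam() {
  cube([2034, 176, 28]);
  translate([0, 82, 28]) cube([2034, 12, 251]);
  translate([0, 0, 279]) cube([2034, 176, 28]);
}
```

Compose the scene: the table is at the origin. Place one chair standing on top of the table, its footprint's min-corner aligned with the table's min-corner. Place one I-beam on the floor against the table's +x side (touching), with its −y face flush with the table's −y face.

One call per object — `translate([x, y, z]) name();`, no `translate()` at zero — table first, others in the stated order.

table();
translate([0, 0, 710]) chair();
translate([864, 0, 0]) I_beam();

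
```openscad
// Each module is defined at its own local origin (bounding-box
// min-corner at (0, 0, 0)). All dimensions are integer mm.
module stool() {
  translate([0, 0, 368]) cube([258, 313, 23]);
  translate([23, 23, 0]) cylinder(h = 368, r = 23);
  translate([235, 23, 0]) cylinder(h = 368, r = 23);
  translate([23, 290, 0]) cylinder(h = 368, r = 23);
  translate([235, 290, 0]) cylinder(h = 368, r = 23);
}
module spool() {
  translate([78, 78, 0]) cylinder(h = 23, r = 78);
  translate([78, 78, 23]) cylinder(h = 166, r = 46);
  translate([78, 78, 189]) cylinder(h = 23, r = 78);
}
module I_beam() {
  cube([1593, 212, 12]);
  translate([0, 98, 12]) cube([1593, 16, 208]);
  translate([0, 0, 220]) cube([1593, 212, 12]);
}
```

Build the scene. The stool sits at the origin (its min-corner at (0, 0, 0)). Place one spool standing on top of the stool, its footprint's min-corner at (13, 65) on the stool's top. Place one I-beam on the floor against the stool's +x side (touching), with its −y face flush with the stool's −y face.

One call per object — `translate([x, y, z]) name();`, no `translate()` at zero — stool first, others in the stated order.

stool();
translate([13, 65, 391]) spool();
translate([258, 0, 0]) I_beam();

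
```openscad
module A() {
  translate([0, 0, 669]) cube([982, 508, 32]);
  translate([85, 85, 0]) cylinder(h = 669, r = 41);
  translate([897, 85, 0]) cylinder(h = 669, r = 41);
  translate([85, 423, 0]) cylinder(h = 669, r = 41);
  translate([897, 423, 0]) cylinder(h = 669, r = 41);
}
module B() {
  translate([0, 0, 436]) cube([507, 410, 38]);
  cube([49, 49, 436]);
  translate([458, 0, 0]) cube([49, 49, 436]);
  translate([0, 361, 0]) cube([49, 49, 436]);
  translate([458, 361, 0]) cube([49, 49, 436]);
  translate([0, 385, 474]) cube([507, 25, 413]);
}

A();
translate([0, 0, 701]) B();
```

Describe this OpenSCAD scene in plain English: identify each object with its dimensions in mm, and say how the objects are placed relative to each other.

A is a table with a 982×508 mm rectangular top, 32 mm thick, top surface at z = 701 mm, supported by four round legs of 82 mm diameter, each leg's bounding box inset 44 mm from the nearest pair of top edges, running from the floor.

B is a chair. The seat is a 507×410×38 mm slab with its top at z = 474 mm, on four 49×49 mm corner legs (flush with the seat edges, standing on z = 0). A flat backrest 25 mm thick, 413 mm tall, spans the full seat width and rises from the seat top along its +y edge, rear face flush with the rear of the seat.

The chair is on top of the table.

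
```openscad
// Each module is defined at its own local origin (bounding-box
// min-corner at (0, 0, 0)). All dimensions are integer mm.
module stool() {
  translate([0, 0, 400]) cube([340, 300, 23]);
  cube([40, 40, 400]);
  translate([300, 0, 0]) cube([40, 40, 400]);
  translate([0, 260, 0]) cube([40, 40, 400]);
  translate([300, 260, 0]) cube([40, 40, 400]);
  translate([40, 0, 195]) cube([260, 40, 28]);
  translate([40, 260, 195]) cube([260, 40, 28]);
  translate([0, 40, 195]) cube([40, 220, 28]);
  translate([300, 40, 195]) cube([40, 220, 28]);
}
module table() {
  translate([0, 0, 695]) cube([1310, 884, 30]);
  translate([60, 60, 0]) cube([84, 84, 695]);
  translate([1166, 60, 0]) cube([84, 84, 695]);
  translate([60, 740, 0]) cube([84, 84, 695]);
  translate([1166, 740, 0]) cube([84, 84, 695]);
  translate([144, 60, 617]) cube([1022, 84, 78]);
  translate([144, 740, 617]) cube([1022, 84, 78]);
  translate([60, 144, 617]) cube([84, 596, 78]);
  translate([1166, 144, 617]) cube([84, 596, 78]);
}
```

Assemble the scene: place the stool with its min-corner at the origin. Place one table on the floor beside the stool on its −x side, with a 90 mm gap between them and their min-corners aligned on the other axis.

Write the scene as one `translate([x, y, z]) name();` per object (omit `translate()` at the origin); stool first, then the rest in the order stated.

stool();
translate([-1400, 0, 0]) table();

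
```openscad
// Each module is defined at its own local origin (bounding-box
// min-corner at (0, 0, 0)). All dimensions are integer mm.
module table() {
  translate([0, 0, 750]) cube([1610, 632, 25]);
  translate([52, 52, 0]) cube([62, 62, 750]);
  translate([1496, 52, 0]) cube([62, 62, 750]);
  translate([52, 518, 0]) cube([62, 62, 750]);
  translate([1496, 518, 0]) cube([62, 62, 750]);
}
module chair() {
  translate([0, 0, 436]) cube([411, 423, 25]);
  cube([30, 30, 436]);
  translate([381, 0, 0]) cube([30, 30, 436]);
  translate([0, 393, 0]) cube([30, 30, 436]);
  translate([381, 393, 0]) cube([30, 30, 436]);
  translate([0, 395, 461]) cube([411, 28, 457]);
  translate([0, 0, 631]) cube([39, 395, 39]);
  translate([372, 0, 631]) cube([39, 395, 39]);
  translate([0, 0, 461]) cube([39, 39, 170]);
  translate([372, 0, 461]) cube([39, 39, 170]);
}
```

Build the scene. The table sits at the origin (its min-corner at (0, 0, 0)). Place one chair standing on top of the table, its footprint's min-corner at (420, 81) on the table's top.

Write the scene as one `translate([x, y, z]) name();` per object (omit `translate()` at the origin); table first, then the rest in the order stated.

table();
translate([420, 81, 775]) chair();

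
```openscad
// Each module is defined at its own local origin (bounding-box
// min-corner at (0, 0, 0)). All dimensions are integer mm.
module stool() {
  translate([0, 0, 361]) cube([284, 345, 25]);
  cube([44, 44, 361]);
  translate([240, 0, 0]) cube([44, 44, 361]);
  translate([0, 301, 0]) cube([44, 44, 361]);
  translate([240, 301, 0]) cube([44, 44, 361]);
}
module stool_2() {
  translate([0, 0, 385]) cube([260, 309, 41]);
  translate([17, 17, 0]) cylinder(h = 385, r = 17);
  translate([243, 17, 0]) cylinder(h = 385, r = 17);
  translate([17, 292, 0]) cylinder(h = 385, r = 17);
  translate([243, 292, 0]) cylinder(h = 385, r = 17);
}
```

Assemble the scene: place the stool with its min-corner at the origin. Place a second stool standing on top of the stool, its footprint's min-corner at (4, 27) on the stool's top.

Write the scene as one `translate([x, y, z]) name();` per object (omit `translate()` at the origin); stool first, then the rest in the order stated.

stool();
translate([4, 27, 386]) stool_2();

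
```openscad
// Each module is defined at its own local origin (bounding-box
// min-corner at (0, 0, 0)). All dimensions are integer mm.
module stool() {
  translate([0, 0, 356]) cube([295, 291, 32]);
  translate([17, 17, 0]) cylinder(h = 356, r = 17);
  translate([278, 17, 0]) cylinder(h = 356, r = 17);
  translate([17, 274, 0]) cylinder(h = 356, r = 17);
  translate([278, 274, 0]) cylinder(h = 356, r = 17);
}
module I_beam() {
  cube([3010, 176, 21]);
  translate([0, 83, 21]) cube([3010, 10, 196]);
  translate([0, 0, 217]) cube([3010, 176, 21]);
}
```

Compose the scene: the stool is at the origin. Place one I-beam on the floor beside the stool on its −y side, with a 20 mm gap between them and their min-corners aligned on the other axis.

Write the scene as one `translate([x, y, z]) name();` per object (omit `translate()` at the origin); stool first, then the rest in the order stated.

stool();
translate([0, -196, 0]) I_beam();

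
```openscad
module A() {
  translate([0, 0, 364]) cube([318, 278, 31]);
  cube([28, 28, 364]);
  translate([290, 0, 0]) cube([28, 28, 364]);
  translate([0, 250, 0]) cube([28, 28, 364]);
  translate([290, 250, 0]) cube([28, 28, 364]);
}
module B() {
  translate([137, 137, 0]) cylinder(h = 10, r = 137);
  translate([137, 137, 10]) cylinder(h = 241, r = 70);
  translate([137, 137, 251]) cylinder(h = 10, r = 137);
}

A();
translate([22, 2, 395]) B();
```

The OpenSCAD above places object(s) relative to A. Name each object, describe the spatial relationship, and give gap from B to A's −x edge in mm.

The spool's min-x is at 22; the stool's min-x is 0; gap = 22 mm.

A is a stool. B is a spool. The spool is on top of the stool, centred. The gap from the spool to the stool's −x edge is 22 mm.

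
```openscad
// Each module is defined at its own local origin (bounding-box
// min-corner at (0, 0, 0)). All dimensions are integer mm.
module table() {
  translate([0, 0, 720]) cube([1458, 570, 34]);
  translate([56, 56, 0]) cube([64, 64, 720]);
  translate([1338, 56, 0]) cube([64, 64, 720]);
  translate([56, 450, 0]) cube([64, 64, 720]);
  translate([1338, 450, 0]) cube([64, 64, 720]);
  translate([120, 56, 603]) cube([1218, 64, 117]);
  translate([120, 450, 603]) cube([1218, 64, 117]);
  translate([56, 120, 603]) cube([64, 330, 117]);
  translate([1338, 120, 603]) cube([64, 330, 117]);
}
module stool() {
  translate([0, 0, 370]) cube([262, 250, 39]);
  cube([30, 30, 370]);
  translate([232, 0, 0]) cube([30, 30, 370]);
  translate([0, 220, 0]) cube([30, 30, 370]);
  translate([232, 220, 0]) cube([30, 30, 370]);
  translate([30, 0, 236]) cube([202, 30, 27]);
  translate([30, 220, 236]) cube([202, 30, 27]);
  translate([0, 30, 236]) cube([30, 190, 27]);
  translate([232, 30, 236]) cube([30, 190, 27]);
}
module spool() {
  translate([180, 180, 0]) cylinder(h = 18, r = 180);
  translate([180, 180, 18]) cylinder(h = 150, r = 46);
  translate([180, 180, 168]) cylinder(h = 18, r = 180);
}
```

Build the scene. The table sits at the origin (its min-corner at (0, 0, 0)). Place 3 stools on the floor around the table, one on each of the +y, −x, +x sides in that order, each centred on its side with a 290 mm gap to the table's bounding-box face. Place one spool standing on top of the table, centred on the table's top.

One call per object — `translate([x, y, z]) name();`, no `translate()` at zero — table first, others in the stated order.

table();
translate([598, 860, 0]) stool();
translate([-552, 160, 0]) stool();
translate([1748, 160, 0]) stool();
translate([549, 105, 754]) spool();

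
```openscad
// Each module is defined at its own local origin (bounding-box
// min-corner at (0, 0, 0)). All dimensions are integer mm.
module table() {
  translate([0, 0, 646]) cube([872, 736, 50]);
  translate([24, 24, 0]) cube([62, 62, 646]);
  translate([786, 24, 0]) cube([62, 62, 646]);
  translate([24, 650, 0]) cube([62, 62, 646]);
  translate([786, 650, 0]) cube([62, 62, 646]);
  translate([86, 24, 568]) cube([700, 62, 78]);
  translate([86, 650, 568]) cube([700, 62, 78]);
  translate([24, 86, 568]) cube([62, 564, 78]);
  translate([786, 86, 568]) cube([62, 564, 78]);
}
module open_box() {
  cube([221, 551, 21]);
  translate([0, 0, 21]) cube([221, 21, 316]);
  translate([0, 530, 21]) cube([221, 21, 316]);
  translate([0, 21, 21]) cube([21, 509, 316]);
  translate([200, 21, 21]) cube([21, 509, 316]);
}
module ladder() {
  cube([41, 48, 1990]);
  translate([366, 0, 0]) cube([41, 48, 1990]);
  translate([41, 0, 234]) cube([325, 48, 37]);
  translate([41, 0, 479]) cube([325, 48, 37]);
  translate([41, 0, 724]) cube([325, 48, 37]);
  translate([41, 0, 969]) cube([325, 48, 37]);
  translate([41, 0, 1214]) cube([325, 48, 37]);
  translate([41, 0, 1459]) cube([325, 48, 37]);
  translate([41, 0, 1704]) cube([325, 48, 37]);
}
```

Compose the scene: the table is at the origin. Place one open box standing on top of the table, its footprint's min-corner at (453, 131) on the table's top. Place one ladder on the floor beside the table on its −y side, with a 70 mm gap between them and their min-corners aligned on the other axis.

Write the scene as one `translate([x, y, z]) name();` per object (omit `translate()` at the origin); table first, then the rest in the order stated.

table();
translate([453, 131, 696]) open_box();
translate([0, -118, 0]) ladder();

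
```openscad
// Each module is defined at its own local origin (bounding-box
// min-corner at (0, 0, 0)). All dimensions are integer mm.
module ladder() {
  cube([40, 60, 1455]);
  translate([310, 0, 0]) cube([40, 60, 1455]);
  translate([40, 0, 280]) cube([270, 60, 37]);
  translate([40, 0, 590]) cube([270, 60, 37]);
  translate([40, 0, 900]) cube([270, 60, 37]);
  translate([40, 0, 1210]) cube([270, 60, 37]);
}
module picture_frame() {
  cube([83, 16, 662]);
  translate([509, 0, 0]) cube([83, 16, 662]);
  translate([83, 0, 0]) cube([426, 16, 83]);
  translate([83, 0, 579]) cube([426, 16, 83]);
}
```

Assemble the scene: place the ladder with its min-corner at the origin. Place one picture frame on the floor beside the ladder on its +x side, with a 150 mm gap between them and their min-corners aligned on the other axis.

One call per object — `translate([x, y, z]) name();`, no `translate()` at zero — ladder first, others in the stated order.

ladder();
translate([500, 0, 0]) picture_frame();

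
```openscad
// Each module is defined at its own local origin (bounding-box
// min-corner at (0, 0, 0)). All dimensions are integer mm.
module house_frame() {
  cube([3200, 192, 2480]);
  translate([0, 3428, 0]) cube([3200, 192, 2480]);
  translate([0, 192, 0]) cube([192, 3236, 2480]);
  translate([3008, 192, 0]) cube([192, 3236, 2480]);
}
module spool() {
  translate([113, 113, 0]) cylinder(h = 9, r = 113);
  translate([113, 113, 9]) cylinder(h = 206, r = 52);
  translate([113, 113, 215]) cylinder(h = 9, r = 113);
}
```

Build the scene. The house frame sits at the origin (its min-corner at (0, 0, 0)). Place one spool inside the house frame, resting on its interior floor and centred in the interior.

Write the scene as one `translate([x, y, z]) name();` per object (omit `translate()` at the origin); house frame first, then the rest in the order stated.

house_frame();
translate([1487, 1697, 0]) spool();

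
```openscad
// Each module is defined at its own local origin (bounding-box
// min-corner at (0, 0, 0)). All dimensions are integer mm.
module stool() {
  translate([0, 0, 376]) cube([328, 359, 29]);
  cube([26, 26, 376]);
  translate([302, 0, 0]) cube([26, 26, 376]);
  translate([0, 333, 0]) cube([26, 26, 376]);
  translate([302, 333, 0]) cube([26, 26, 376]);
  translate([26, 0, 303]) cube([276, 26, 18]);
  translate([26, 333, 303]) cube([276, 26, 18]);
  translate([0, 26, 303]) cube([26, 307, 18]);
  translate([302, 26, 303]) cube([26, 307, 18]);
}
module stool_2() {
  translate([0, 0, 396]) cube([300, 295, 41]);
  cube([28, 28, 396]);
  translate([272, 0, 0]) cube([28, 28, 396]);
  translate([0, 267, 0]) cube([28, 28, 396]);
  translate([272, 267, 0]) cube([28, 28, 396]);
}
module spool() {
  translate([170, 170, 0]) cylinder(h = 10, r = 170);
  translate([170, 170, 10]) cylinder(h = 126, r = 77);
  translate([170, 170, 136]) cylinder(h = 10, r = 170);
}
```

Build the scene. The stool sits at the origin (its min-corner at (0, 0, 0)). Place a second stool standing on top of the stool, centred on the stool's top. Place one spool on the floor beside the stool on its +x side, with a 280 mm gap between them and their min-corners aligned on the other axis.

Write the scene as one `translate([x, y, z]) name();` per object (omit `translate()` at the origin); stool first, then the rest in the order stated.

stool();
translate([14, 32, 405]) stool_2();
translate([608, 0, 0]) spool();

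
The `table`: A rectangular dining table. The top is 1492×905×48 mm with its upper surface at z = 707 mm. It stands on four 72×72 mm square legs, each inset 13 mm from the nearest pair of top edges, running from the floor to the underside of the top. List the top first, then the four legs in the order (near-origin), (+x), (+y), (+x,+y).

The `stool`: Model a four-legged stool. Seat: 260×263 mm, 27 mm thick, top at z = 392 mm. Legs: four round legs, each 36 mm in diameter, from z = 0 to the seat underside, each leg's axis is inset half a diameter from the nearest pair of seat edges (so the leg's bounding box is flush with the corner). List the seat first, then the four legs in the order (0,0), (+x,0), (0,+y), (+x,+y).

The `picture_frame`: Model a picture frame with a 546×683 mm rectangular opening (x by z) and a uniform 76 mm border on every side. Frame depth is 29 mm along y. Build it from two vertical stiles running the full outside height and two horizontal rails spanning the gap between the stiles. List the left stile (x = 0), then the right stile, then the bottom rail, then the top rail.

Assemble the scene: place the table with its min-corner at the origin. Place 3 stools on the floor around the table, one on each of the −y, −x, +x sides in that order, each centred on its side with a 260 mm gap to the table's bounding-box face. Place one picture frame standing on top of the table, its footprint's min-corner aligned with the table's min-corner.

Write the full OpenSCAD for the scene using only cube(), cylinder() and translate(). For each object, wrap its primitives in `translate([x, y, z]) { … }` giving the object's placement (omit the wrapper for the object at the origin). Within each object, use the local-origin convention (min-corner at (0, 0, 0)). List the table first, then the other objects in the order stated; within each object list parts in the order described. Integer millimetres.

translate([0, 0, 659]) cube([1492, 905, 48]);
translate([13, 13, 0]) cube([72, 72, 659]);
translate([1407, 13, 0]) cube([72, 72, 659]);
translate([13, 820, 0]) cube([72, 72, 659]);
translate([1407, 820, 0]) cube([72, 72, 659]);
translate([616, -523, 0]) {
  translate([0, 0, 365]) cube([260, 263, 27]);
  translate([18, 18, 0]) cylinder(h = 365, r = 18);
  translate([242, 18, 0]) cylinder(h = 365, r = 18);
  translate([18, 245, 0]) cylinder(h = 365, r = 18);
  translate([242, 245, 0]) cylinder(h = 365, r = 18);
}
translate([-520, 321, 0]) {
  translate([0, 0, 365]) cube([260, 263, 27]);
  translate([18, 18, 0]) cylinder(h = 365, r = 18);
  translate([242, 18, 0]) cylinder(h = 365, r = 18);
  translate([18, 245, 0]) cylinder(h = 365, r = 18);
  translate([242, 245, 0]) cylinder(h = 365, r = 18);
}
translate([1752, 321, 0]) {
  translate([0, 0, 365]) cube([260, 263, 27]);
  translate([18, 18, 0]) cylinder(h = 365, r = 18);
  translate([242, 18, 0]) cylinder(h = 365, r = 18);
  translate([18, 245, 0]) cylinder(h = 365, r = 18);
  translate([242, 245, 0]) cylinder(h = 365, r = 18);
}
translate([0, 0, 707]) {
  cube([76, 29, 835]);
  translate([622, 0, 0]) cube([76, 29, 835]);
  translate([76, 0, 0]) cube([546, 29, 76]);
  translate([76, 0, 759]) cube([546, 29, 76]);
}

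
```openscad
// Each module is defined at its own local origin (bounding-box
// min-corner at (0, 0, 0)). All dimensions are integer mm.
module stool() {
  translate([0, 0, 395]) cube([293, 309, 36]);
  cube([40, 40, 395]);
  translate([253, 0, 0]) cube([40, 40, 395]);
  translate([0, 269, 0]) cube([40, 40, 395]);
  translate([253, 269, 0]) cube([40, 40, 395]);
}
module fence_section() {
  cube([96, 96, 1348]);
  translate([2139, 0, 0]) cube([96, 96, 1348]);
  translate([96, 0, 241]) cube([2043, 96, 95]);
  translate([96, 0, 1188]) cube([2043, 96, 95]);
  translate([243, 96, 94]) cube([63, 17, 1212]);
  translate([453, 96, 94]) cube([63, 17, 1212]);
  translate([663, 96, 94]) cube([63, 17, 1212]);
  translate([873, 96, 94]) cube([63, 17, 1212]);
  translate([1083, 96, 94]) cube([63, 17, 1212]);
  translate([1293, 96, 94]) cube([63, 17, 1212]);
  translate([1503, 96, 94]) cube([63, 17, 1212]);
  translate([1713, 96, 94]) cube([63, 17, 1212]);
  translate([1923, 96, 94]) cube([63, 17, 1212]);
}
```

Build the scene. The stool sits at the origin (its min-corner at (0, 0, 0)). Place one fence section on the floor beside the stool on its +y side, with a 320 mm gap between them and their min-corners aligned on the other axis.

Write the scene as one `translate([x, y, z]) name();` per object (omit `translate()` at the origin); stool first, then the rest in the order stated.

stool();
translate([0, 629, 0]) fence_section();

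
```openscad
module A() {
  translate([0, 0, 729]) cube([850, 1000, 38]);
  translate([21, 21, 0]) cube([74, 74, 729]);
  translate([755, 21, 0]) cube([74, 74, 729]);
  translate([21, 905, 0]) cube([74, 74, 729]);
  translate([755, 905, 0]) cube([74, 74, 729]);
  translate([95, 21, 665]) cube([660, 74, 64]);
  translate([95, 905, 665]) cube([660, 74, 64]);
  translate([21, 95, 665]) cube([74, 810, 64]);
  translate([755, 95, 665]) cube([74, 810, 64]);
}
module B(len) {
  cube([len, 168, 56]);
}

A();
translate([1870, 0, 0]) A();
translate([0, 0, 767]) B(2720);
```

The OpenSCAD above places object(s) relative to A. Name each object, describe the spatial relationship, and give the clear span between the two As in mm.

A is a table. B is a beam. A beam spans the tops of two tables. The clear span between the two tables is 1020 mm.

Second table starts at x = 1870; first ends at x = 850; clear span = 1870 − 850 = 1020 mm.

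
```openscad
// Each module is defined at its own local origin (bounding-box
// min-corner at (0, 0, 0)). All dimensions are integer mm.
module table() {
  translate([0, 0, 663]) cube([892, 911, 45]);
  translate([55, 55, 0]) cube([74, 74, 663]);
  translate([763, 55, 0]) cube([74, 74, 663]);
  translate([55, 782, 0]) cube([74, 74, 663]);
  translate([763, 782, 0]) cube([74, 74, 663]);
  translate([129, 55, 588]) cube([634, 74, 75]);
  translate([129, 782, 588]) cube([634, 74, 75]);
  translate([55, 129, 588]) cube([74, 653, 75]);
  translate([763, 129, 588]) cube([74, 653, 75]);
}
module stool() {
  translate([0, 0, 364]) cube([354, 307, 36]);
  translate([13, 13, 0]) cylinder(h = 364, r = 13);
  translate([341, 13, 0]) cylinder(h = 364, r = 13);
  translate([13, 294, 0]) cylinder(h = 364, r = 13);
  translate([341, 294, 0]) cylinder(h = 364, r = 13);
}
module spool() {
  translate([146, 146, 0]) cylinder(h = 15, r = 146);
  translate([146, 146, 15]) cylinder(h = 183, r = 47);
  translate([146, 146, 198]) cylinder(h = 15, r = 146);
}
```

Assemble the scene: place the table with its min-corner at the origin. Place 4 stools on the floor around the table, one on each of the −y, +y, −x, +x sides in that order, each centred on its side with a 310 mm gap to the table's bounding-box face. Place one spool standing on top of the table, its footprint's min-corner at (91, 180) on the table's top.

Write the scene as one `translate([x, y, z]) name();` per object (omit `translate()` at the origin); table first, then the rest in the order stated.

table();
translate([269, -617, 0]) stool();
translate([269, 1221, 0]) stool();
translate([-664, 302, 0]) stool();
translate([1202, 302, 0]) stool();
translate([91, 180, 708]) spool();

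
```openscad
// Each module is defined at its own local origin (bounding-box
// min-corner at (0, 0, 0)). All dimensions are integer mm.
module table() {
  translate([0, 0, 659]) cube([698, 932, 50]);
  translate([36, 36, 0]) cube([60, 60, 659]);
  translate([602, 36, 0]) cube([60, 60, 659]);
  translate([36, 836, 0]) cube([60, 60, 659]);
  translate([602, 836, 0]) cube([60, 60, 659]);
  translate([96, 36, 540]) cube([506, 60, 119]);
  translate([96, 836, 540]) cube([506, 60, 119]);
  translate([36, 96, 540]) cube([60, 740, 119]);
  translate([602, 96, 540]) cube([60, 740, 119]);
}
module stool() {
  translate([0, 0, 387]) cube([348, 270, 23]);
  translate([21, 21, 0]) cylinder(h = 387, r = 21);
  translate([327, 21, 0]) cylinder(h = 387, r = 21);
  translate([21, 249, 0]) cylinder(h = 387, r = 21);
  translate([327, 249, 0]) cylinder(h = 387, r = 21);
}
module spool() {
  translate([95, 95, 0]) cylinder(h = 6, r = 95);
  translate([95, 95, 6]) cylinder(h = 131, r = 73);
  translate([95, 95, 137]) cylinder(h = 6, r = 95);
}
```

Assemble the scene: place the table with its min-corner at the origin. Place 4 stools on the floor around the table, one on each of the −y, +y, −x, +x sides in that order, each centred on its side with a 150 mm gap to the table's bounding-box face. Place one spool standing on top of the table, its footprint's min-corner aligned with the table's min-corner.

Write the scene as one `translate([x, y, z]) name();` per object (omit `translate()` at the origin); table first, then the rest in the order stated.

table();
translate([175, -420, 0]) stool();
translate([175, 1082, 0]) stool();
translate([-498, 331, 0]) stool();
translate([848, 331, 0]) stool();
translate([0, 0, 709]) spool();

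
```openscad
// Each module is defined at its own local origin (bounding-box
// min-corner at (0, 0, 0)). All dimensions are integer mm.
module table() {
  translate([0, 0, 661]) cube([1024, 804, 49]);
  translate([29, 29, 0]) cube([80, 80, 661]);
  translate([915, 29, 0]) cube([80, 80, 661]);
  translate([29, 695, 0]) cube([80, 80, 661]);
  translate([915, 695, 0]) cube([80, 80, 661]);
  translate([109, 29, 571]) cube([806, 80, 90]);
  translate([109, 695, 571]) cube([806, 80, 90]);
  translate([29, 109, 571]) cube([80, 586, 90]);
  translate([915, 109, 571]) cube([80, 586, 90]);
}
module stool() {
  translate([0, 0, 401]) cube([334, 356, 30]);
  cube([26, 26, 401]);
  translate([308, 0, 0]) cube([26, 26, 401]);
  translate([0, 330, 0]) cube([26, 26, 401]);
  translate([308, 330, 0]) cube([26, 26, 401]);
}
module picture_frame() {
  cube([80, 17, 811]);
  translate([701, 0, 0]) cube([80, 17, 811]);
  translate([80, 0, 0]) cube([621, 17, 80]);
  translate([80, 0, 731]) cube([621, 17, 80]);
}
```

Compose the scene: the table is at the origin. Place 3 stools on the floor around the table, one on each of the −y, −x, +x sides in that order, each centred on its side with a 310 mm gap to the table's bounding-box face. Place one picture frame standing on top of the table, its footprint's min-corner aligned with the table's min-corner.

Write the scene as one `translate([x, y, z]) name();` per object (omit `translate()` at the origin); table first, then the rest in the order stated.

table();
translate([345, -666, 0]) stool();
translate([-644, 224, 0]) stool();
translate([1334, 224, 0]) stool();
translate([0, 0, 710]) picture_frame();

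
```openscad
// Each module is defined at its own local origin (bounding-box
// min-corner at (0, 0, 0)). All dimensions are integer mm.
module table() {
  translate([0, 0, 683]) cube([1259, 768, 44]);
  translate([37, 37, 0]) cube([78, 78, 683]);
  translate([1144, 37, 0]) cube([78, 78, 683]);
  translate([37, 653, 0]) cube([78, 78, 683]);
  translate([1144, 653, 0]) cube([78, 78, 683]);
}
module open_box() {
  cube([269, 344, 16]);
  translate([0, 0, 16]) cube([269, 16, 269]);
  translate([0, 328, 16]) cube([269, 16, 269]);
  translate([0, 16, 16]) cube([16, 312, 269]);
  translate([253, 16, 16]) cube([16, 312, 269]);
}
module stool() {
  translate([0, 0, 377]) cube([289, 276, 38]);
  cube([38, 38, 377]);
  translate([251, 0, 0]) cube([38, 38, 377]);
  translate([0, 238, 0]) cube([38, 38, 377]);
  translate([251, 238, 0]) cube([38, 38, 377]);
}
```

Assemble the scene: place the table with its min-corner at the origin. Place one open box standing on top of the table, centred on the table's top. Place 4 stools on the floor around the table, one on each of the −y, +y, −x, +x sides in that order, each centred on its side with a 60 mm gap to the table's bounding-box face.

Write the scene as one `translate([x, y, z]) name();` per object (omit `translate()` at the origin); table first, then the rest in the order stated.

table();
translate([495, 212, 727]) open_box();
translate([485, -336, 0]) stool();
translate([485, 828, 0]) stool();
translate([-349, 246, 0]) stool();
translate([1319, 246, 0]) stool();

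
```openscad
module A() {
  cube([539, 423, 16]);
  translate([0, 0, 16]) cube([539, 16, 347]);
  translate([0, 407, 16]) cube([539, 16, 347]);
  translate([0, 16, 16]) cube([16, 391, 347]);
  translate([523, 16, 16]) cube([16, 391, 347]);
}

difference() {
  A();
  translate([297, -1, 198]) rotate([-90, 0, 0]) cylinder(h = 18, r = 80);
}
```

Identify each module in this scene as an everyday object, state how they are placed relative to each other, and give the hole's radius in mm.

The subtracted cylinder has r = 80 mm.

A is an open box. The open box has a circular hole through its front wall. The hole's radius is 80 mm.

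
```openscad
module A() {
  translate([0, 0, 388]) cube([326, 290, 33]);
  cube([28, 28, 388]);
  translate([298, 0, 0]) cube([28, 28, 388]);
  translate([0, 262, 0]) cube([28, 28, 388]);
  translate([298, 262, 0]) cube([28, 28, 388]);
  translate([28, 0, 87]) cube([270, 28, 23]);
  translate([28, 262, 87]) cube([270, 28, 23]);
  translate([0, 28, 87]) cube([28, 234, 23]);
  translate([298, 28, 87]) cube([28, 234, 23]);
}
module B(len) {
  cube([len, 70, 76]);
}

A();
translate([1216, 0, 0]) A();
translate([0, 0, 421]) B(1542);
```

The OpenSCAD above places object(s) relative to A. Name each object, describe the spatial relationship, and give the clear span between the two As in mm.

Second stool starts at x = 1216; first ends at x = 326; clear span = 1216 − 326 = 890 mm.

A is a stool. B is a beam. A beam spans the tops of two stools. The clear span between the two stools is 890 mm.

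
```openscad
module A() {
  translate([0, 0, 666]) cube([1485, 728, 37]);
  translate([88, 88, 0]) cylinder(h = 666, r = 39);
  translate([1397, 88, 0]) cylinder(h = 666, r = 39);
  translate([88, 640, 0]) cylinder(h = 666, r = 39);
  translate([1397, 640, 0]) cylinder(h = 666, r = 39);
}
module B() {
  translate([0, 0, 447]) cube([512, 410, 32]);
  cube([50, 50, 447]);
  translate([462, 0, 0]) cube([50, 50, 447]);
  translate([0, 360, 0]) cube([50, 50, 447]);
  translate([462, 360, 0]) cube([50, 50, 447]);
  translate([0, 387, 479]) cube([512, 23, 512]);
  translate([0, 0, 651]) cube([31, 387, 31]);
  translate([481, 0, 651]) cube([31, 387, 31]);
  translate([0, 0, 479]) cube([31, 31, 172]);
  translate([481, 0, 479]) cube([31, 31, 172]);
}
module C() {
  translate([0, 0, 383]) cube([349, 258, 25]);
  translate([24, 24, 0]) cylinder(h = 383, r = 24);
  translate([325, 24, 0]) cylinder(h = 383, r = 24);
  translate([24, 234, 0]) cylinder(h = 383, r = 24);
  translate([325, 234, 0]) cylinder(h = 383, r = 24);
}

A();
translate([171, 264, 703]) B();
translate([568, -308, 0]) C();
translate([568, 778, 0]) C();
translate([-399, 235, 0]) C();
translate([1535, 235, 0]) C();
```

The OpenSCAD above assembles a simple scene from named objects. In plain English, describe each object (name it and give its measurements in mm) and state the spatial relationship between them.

A is a rectangular dining table. The top is 1485×728×37 mm with its upper surface at z = 703 mm. It stands on four round legs of 78 mm diameter, each leg's bounding box inset 49 mm from the nearest pair of top edges, running from the floor to the underside of the top.

B is a chair: 512×410 mm seat, 32 mm thick, top at z = 479 mm, on four 50 mm square corner legs flush with the seat edges. A 23 mm thick backrest slab spans the full seat width, extending 512 mm above the seat top, its back face flush with the seat's +y edge. Two armrests of 31×31 mm section run along each side from the seat's front edge to the front of the backrest, top faces 203 mm above the seat top and outer faces flush with the seat's x-edges; a 31×31 mm post under the front of each armrest stands on the seat at the front corner.

C is a four-legged stool. The seat is a 349×258×25 mm slab whose top surface is at z = 408 mm; four round legs, each 48 mm in diameter, run from the floor (z = 0) to the underside of the seat, each leg's axis is inset half a diameter from the nearest pair of seat edges (so the leg's bounding box is flush with the corner).

The chair is on top of the table. Four stools sit around the table at the −y, +y, −x, +x sides.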